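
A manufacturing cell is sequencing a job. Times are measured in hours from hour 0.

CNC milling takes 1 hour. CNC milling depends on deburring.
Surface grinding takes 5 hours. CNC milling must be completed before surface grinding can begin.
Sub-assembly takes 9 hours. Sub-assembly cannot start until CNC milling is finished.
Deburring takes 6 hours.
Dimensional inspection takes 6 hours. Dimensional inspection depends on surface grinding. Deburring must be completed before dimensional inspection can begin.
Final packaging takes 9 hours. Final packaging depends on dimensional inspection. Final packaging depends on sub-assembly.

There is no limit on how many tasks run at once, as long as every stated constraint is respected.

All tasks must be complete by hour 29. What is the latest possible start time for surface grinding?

9

To finish by hour 29, final packaging (duration 9) must start no later than hour 20.
Dimensional inspection has to be done before final packaging (must start by hour 20). That means finishing by hour 20, i.e. starting by 20 − 6 = hour 14.
Surface grinding has to be done before dimensional inspection (must start by hour 14). That means finishing by hour 14, i.e. starting by 14 − 5 = hour 9.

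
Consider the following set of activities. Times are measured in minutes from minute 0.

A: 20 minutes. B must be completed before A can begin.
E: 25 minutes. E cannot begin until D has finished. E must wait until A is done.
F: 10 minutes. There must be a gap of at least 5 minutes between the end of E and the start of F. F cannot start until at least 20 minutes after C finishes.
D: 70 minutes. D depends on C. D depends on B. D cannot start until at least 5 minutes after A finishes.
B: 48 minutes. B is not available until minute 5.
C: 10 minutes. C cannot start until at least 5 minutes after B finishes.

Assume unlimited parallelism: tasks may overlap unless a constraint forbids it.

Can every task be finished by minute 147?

B waits on its own release at minute 5, so it starts at minute 5 and finishes at 5 + 48 = minute 53.
C cannot begin until B (finishes minute 53, plus 5-minute gap → minute 58). It runs from minute 58 to 58 + 10 = minute 68.
A cannot begin until B (finishes minute 53). It runs from minute 53 to 53 + 20 = minute 73.
D needs all of C (finishes minute 68); B (finishes minute 53); A (finishes minute 73, plus 5-minute gap → minute 78). That puts its earliest start at minute 78; it finishes at 78 + 70 = minute 148.
E has to wait for D (finishes minute 148); A (finishes minute 73). The latest of these is minute 148, so E runs minute 148 to 148 + 25 = minute 173.
F has to wait for E (finishes minute 173, plus 5-minute gap → minute 178); C (finishes minute 68, plus 20-minute gap → minute 88). The latest of these is minute 178, so F runs minute 178 to 178 + 10 = minute 188.
The earliest everything can be done is minute 188, which is after the deadline of 147, so it is not possible.

No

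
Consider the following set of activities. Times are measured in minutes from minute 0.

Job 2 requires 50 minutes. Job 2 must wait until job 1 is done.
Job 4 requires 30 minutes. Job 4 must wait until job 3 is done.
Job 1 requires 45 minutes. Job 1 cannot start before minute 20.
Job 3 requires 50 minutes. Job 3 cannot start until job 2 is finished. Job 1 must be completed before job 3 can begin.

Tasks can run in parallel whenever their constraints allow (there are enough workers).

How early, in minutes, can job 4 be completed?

195

After its own release at minute 20, job 1 can start at minute 20 and finishes at minute 65.
Job 2 waits on job 1 (finishes minute 65), so it starts at minute 65 and finishes at 65 + 50 = minute 115.
Job 3 has to wait for job 2 (finishes minute 115); job 1 (finishes minute 65). The latest of these is minute 115, so job 3 runs minute 115 to 115 + 50 = minute 165.
After job 3 (finishes minute 165), job 4 can start at minute 165 and finishes at minute 195.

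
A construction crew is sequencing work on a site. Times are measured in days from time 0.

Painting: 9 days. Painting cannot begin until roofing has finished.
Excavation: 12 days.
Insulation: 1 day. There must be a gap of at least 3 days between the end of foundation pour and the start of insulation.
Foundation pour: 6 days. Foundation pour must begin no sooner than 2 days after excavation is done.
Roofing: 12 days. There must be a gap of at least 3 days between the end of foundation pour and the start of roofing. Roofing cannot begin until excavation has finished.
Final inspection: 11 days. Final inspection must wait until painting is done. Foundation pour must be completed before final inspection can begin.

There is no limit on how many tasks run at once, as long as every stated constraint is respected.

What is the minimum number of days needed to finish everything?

Excavation can start immediately at day 0; it finishes at day 12.
Foundation pour waits on excavation (finishes day 12, plus 2-day gap → day 14), so it starts at day 14 and finishes at 14 + 6 = day 20.
Insulation cannot begin until foundation pour (finishes day 20, plus 3-day gap → day 23). It runs from day 23 to 23 + 1 = day 24.
For roofing: foundation pour (finishes day 20, plus 3-day gap → day 23); excavation (finishes day 12). Taking the maximum gives a start of day 23, and it finishes at 23 + 12 = day 35.
After roofing (finishes day 35), painting can start at day 35 and finishes at day 44.
For final inspection: painting (finishes day 44); foundation pour (finishes day 20). Taking the maximum gives a start of day 44, and it finishes at 44 + 11 = day 55.
All tasks are finished once the last one completes. Finish times: Excavation at 12, Foundation pour at 20, Roofing at 35, Insulation at 24, Painting at 44, Final inspection at 55. The latest is day 55.

55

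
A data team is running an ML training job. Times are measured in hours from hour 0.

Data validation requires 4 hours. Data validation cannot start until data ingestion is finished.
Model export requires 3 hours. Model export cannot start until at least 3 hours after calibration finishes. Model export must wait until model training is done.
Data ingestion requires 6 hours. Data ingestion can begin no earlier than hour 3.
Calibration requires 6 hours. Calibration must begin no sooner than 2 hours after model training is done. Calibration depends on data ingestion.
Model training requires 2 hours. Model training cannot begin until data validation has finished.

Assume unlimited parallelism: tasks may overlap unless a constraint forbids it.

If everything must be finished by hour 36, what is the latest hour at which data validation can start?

Model export must finish by hour 36; it takes 3 hours, so it must start by 36 − 3 = hour 33.
Calibration feeds into model export (must start by hour 33, minus 3-hour gap → hour 30); so calibration must finish by hour 30 and therefore start by hour 24.
Model training must finish in time for calibration (must start by hour 24, minus 2-hour gap → hour 22); model export (must start by hour 33). The tightest is hour 22, so model training must start by 22 − 2 = hour 20.
Data validation has to be done before model training (must start by hour 20). That means finishing by hour 20, i.e. starting by 20 − 4 = hour 16.

16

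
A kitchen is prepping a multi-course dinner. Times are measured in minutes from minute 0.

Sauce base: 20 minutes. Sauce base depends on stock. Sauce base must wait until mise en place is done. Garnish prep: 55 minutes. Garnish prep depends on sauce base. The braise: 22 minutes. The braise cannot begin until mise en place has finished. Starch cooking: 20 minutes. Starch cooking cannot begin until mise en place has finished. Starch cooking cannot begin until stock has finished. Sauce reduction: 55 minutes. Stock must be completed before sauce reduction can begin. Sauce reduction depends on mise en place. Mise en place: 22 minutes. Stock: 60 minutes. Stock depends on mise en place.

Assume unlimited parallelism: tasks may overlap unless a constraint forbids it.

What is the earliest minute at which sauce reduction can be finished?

Mise en place can start immediately at minute 0; it finishes at minute 22.
Stock cannot begin until mise en place (finishes minute 22). It runs from minute 22 to 22 + 60 = minute 82.
Sauce reduction cannot start until stock (finishes minute 82); mise en place (finishes minute 22). The controlling bound is minute 82, so sauce reduction finishes at 82 + 55 = minute 137.

137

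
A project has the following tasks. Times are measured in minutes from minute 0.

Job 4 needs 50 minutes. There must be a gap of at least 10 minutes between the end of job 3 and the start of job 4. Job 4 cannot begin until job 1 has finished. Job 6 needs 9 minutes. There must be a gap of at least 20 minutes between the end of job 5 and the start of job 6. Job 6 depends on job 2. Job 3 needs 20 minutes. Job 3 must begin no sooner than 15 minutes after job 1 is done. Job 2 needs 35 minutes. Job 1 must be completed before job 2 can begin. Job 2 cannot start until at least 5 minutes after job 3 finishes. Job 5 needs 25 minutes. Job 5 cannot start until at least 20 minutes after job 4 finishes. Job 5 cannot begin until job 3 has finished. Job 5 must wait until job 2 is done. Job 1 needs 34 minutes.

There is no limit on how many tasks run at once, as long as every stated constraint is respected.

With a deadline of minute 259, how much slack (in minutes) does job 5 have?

Job 1 has no prerequisites, so it starts at minute 0 and finishes at minute 34.
After job 1 (finishes minute 34, plus 15-minute gap → minute 49), job 3 can start at minute 49 and finishes at minute 69.
Job 4 needs all of job 3 (finishes minute 69, plus 10-minute gap → minute 79); job 1 (finishes minute 34). That puts its earliest start at minute 79; it finishes at 79 + 50 = minute 129.
Job 2 needs all of job 1 (finishes minute 34); job 3 (finishes minute 69, plus 5-minute gap → minute 74). That puts its earliest start at minute 74; it finishes at 74 + 35 = minute 109.
Job 5 needs all of job 4 (finishes minute 129, plus 20-minute gap → minute 149); job 3 (finishes minute 69); job 2 (finishes minute 109). That puts its earliest start at minute 149; it finishes at 149 + 25 = minute 174.

Working backward from the deadline:
Job 6 has no dependents, so it just needs to finish by minute 259. Starting by 259 − 9 = minute 250 achieves that.
Since job 6 (must start by minute 250, minus 20-minute gap → minute 230) depends on it, job 5 must finish by minute 230. Backing off its 25-minute duration gives a latest start of minute 205.
So job 5 can start as early as minute 149 and as late as minute 205, giving 205 − 149 = 56 minutes of slack.

56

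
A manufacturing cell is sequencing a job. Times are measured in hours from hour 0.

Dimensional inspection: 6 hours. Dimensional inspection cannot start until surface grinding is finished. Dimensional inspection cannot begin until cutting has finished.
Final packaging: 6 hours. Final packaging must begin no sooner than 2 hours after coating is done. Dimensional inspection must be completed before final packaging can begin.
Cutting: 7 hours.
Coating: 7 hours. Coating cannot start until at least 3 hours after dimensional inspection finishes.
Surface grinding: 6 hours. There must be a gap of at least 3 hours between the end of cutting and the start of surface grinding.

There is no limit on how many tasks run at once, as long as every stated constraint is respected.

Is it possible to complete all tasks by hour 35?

Nothing blocks cutting, so it runs from hour 0 to hour 7.
Surface grinding cannot begin until cutting (finishes hour 7, plus 3-hour gap → hour 10). It runs from hour 10 to 10 + 6 = hour 16.
Dimensional inspection needs all of surface grinding (finishes hour 16); cutting (finishes hour 7). That puts its earliest start at hour 16; it finishes at 16 + 6 = hour 22.
Coating waits on dimensional inspection (finishes hour 22, plus 3-hour gap → hour 25), so it starts at hour 25 and finishes at 25 + 7 = hour 32.
Final packaging needs all of coating (finishes hour 32, plus 2-hour gap → hour 34); dimensional inspection (finishes hour 22). That puts its earliest start at hour 34; it finishes at 34 + 6 = hour 40.
The earliest everything can be done is hour 40, which is after the deadline of 35, so it is not possible.

No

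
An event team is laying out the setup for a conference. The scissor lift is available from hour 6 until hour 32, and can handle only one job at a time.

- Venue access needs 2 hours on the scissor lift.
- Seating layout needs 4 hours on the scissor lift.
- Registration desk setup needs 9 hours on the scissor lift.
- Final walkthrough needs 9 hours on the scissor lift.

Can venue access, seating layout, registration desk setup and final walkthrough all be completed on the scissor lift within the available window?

The scissor lift window is 32 − 6 = 26 hours.
Running back to back, the jobs need 2 + 4 + 9 + 9 = 24 hours on the scissor lift.
Since 24 ≤ 26, they fit within the window.

Yes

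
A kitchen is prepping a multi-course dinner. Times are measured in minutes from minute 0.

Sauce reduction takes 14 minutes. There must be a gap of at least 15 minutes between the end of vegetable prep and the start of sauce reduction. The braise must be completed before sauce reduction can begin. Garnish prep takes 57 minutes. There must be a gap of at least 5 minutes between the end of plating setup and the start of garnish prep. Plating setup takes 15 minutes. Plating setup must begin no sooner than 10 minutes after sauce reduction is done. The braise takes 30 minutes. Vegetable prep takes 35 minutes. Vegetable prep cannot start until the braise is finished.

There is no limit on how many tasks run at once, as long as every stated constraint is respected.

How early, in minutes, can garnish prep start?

124

The braise has no prerequisites, so it starts at minute 0 and finishes at minute 30.
Vegetable prep waits on the braise (finishes minute 30), so it starts at minute 30 and finishes at 30 + 35 = minute 65.
Sauce reduction needs all of vegetable prep (finishes minute 65, plus 15-minute gap → minute 80); the braise (finishes minute 30). That puts its earliest start at minute 80; it finishes at 80 + 14 = minute 94.
After sauce reduction (finishes minute 94, plus 10-minute gap → minute 104), plating setup can start at minute 104 and finishes at minute 119.
Garnish prep waits on plating setup (finishes minute 119, plus 5-minute gap → minute 124), so the earliest it can start is minute 124.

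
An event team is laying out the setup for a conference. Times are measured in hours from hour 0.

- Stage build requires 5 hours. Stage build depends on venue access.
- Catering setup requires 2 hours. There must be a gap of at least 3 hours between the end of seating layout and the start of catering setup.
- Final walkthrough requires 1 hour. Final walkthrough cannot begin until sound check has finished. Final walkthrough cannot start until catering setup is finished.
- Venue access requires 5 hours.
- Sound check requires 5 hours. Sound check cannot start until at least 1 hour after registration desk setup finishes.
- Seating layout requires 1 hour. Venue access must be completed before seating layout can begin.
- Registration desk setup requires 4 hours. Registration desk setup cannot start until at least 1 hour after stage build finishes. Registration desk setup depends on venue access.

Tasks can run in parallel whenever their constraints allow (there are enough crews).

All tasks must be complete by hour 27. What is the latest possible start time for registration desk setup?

16

Final walkthrough must finish by hour 27; it takes 1 hour, so it must start by 27 − 1 = hour 26.
Sound check has to be done before final walkthrough (must start by hour 26). That means finishing by hour 26, i.e. starting by 26 − 5 = hour 21.
Registration desk setup has to be done before sound check (must start by hour 21, minus 1-hour gap → hour 20). That means finishing by hour 20, i.e. starting by 20 − 4 = hour 16.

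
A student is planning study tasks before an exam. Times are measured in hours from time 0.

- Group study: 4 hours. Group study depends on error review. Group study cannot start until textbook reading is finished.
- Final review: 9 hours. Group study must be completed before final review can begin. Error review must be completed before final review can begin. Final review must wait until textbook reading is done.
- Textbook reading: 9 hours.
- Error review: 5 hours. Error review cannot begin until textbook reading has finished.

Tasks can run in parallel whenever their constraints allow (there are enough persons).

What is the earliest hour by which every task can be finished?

27

Textbook reading has no prerequisites, so it starts at hour 0 and finishes at hour 9.
After textbook reading (finishes hour 9), error review can start at hour 9 and finishes at hour 14.
Group study cannot start until error review (finishes hour 14); textbook reading (finishes hour 9). The controlling bound is hour 14, so group study finishes at 14 + 4 = hour 18.
Final review needs all of group study (finishes hour 18); error review (finishes hour 14); textbook reading (finishes hour 9). That puts its earliest start at hour 18; it finishes at 18 + 9 = hour 27.
All tasks are finished once the last one completes. Finish times: Textbook reading at 9, Error review at 14, Group study at 18, Final review at 27. The latest is hour 27.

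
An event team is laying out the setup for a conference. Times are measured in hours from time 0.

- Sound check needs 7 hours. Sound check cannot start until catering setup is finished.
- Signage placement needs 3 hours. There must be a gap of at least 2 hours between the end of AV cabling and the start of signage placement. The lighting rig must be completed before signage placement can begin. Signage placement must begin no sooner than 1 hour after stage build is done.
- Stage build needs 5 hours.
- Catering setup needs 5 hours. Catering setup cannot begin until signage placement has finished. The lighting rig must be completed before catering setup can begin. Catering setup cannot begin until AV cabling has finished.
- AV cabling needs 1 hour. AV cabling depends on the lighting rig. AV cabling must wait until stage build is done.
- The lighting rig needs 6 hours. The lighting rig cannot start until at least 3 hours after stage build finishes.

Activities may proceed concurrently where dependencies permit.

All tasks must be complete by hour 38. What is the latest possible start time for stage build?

6

To finish by hour 38, sound check (duration 7) must start no later than hour 31.
Since sound check (must start by hour 31) depends on it, catering setup must finish by hour 31. Backing off its 5-hour duration gives a latest start of hour 26.
Signage placement has to be done before catering setup (must start by hour 26). That means finishing by hour 26, i.e. starting by 26 − 3 = hour 23.
For AV cabling: signage placement (must start by hour 23, minus 2-hour gap → hour 21); catering setup (must start by hour 26). The most restrictive is hour 21; with a 1-hour duration, AV cabling must start by hour 20.
The lighting rig must finish in time for AV cabling (must start by hour 20); signage placement (must start by hour 23); catering setup (must start by hour 26). The tightest is hour 20, so the lighting rig must start by 20 − 6 = hour 14.
For stage build: the lighting rig (must start by hour 14, minus 3-hour gap → hour 11); AV cabling (must start by hour 20); signage placement (must start by hour 23, minus 1-hour gap → hour 22). The most restrictive is hour 11; with a 5-hour duration, stage build must start by hour 6.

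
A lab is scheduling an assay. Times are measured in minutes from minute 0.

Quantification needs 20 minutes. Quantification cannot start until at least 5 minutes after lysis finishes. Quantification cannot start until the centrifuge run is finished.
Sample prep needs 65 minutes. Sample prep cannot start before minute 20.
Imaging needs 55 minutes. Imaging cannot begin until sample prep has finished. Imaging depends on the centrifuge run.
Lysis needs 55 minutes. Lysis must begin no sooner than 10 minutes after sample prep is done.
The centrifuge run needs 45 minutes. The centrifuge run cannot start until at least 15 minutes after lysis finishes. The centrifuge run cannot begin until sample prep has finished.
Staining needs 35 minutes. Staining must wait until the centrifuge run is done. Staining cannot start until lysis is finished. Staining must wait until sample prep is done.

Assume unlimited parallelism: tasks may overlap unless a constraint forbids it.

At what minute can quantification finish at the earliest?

230

Sample prep cannot begin until its own release at minute 20. It runs from minute 20 to 20 + 65 = minute 85.
Lysis waits on sample prep (finishes minute 85, plus 10-minute gap → minute 95), so it starts at minute 95 and finishes at 95 + 55 = minute 150.
The centrifuge run has to wait for lysis (finishes minute 150, plus 15-minute gap → minute 165); sample prep (finishes minute 85). The latest of these is minute 165, so the centrifuge run runs minute 165 to 165 + 45 = minute 210.
Quantification cannot start until lysis (finishes minute 150, plus 5-minute gap → minute 155); the centrifuge run (finishes minute 210). The controlling bound is minute 210, so quantification finishes at 210 + 20 = minute 230.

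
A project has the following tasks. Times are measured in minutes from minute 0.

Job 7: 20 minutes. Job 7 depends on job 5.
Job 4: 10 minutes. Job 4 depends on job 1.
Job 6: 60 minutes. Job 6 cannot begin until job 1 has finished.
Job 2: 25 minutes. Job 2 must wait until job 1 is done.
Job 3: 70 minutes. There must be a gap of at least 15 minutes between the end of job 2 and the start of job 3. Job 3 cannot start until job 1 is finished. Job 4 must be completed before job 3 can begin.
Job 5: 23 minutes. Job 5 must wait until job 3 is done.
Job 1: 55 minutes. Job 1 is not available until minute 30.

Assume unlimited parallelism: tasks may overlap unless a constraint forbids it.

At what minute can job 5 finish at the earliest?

218

Job 1 waits on its own release at minute 30, so it starts at minute 30 and finishes at 30 + 55 = minute 85.
After job 1 (finishes minute 85), job 4 can start at minute 85 and finishes at minute 95.
After job 1 (finishes minute 85), job 2 can start at minute 85 and finishes at minute 110.
For job 3: job 2 (finishes minute 110, plus 15-minute gap → minute 125); job 1 (finishes minute 85); job 4 (finishes minute 95). Taking the maximum gives a start of minute 125, and it finishes at 125 + 70 = minute 195.
Job 5 waits on job 3 (finishes minute 195), so it starts at minute 195 and finishes at 195 + 23 = minute 218.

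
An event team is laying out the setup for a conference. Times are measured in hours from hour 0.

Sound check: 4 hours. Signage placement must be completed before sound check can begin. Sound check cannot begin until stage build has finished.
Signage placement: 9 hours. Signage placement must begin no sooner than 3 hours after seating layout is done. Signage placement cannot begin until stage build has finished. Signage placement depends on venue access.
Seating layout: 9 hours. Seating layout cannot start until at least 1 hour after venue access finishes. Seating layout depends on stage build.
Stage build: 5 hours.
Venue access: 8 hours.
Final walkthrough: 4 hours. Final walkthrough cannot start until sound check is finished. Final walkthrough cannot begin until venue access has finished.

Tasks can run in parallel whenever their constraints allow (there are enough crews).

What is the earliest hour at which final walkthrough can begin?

Stage build has no prerequisites, so it starts at hour 0 and finishes at hour 5.
Venue access has no prerequisites, so it starts at hour 0 and finishes at hour 8.
Seating layout needs all of venue access (finishes hour 8, plus 1-hour gap → hour 9); stage build (finishes hour 5). That puts its earliest start at hour 9; it finishes at 9 + 9 = hour 18.
For signage placement: seating layout (finishes hour 18, plus 3-hour gap → hour 21); stage build (finishes hour 5); venue access (finishes hour 8). Taking the maximum gives a start of hour 21, and it finishes at 21 + 9 = hour 30.
Sound check has to wait for signage placement (finishes hour 30); stage build (finishes hour 5). The latest of these is hour 30, so sound check runs hour 30 to 30 + 4 = hour 34.
Final walkthrough waits on sound check (finishes hour 34); venue access (finishes hour 8). The latest of these is hour 34, which is the earliest final walkthrough can start.

34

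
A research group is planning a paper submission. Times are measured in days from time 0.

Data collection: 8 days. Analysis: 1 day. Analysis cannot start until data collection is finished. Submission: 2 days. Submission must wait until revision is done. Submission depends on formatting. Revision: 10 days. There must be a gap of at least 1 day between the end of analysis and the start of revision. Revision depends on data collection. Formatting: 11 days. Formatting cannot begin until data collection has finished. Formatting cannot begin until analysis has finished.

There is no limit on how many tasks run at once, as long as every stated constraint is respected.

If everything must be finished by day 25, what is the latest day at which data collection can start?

3

Nothing follows submission; the deadline of day 25 is its only limit. It must start by 25 − 2 = day 23.
Since submission (must start by day 23) depends on it, revision must finish by day 23. Backing off its 10-day duration gives a latest start of day 13.
Formatting must finish before submission (must start by day 23). With an 11-day duration, formatting must start by 23 − 11 = day 12.
For analysis: revision (must start by day 13, minus 1-day gap → day 12); formatting (must start by day 12). The most restrictive is day 12; with a 1-day duration, analysis must start by day 11.
Data collection feeds analysis (must start by day 11); revision (must start by day 13); formatting (must start by day 12). Taking the minimum, data collection must finish by day 11 and start by 11 − 8 = day 3.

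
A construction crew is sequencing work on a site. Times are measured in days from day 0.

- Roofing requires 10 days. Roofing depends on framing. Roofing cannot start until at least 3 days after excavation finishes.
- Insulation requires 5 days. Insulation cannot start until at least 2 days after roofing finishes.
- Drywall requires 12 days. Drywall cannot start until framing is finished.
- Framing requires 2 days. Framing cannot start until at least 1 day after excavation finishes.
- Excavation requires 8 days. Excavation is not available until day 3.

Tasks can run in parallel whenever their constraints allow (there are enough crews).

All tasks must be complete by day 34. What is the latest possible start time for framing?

Nothing follows insulation; the deadline of day 34 is its only limit. It must start by 34 − 5 = day 29.
Roofing has to be done before insulation (must start by day 29, minus 2-day gap → day 27). That means finishing by day 27, i.e. starting by 27 − 10 = day 17.
Nothing follows drywall; the deadline of day 34 is its only limit. It must start by 34 − 12 = day 22.
Framing must finish in time for roofing (must start by day 17); drywall (must start by day 22). The tightest is day 17, so framing must start by 17 − 2 = day 15.

15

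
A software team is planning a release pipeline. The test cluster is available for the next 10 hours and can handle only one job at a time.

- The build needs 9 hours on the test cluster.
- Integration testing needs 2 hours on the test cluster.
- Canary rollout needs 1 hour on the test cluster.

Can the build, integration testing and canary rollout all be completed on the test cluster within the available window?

No

Running back to back, the jobs need 9 + 2 + 1 = 12 hours on the test cluster.
Since 12 > 10, they cannot all fit.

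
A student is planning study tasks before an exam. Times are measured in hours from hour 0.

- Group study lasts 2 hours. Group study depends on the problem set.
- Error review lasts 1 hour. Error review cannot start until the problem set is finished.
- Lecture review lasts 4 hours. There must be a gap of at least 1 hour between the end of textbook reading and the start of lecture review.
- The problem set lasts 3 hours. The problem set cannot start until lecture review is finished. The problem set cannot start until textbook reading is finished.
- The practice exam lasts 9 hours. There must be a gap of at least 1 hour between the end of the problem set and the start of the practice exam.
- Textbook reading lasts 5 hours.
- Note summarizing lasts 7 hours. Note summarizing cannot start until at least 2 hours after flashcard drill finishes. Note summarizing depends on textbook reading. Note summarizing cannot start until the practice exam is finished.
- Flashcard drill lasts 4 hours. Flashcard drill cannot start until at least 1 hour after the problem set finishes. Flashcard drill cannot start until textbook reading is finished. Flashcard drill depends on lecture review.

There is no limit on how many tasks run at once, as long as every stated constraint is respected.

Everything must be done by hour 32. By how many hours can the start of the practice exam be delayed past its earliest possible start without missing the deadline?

2

Textbook reading has no prerequisites, so it starts at hour 0 and finishes at hour 5.
Lecture review waits on textbook reading (finishes hour 5, plus 1-hour gap → hour 6), so it starts at hour 6 and finishes at 6 + 4 = hour 10.
The problem set cannot start until lecture review (finishes hour 10); textbook reading (finishes hour 5). The controlling bound is hour 10, so the problem set finishes at 10 + 3 = hour 13.
The practice exam waits on the problem set (finishes hour 13, plus 1-hour gap → hour 14), so it starts at hour 14 and finishes at 14 + 9 = hour 23.

Working backward from the deadline:
Note summarizing must finish by hour 32; it takes 7 hours, so it must start by 32 − 7 = hour 25.
Since note summarizing (must start by hour 25) depends on it, the practice exam must finish by hour 25. Backing off its 9-hour duration gives a latest start of hour 16.
So the practice exam can start as early as hour 14 and as late as hour 16, giving 16 − 14 = 2 hours of slack.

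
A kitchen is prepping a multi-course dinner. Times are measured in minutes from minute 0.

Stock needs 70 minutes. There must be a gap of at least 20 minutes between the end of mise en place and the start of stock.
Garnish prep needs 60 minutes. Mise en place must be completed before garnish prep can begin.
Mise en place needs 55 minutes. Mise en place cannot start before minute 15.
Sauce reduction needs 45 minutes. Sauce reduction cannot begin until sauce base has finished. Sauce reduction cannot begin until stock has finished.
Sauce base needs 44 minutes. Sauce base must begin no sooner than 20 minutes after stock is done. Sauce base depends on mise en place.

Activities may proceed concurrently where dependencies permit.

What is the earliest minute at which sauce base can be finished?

224

After its own release at minute 15, mise en place can start at minute 15 and finishes at minute 70.
Stock cannot begin until mise en place (finishes minute 70, plus 20-minute gap → minute 90). It runs from minute 90 to 90 + 70 = minute 160.
Sauce base needs all of stock (finishes minute 160, plus 20-minute gap → minute 180); mise en place (finishes minute 70). That puts its earliest start at minute 180; it finishes at 180 + 44 = minute 224.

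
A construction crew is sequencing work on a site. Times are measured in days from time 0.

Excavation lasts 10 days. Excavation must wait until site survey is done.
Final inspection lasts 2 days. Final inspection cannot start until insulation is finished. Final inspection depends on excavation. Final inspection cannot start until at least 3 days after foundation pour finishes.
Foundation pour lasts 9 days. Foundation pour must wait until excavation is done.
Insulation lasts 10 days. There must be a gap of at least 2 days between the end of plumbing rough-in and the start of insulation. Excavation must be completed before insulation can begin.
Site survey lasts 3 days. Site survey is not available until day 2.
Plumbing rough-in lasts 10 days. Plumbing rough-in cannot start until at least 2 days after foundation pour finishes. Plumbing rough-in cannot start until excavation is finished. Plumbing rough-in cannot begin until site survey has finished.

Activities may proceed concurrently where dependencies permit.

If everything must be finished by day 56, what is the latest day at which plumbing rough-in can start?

Final inspection must finish by day 56; it takes 2 days, so it must start by 56 − 2 = day 54.
Since final inspection (must start by day 54) depends on it, insulation must finish by day 54. Backing off its 10-day duration gives a latest start of day 44.
Plumbing rough-in must finish before insulation (must start by day 44, minus 2-day gap → day 42). With a 10-day duration, plumbing rough-in must start by 42 − 10 = day 32.

32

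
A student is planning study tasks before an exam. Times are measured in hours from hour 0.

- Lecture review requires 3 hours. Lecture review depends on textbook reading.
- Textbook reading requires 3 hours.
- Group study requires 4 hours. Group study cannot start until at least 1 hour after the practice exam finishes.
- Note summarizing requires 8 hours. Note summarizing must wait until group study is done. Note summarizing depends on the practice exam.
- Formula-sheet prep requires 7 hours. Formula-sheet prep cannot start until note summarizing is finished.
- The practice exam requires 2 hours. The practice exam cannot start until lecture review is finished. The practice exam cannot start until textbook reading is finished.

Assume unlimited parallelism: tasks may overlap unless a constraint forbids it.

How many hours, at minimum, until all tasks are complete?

Textbook reading can start immediately at hour 0; it finishes at hour 3.
Lecture review cannot begin until textbook reading (finishes hour 3). It runs from hour 3 to 3 + 3 = hour 6.
The practice exam has to wait for lecture review (finishes hour 6); textbook reading (finishes hour 3). The latest of these is hour 6, so the practice exam runs hour 6 to 6 + 2 = hour 8.
Group study cannot begin until the practice exam (finishes hour 8, plus 1-hour gap → hour 9). It runs from hour 9 to 9 + 4 = hour 13.
Note summarizing cannot start until group study (finishes hour 13); the practice exam (finishes hour 8). The controlling bound is hour 13, so note summarizing finishes at 13 + 8 = hour 21.
Formula-sheet prep waits on note summarizing (finishes hour 21), so it starts at hour 21 and finishes at 21 + 7 = hour 28.
All tasks are finished once the last one completes. Finish times: Textbook reading at 3, Lecture review at 6, The practice exam at 8, Group study at 13, Note summarizing at 21, Formula-sheet prep at 28. The latest is hour 28.

28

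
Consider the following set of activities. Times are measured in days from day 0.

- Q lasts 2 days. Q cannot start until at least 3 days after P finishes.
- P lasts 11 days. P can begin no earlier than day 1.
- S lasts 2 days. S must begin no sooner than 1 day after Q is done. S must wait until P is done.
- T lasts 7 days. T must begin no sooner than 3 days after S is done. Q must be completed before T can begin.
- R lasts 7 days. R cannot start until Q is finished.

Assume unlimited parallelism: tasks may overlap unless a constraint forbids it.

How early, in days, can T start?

P waits on its own release at day 1, so it starts at day 1 and finishes at 1 + 11 = day 12.
Q cannot begin until P (finishes day 12, plus 3-day gap → day 15). It runs from day 15 to 15 + 2 = day 17.
S needs all of Q (finishes day 17, plus 1-day gap → day 18); P (finishes day 12). That puts its earliest start at day 18; it finishes at 18 + 2 = day 20.
T waits on S (finishes day 20, plus 3-day gap → day 23); Q (finishes day 17). The latest of these is day 23, which is the earliest T can start.

23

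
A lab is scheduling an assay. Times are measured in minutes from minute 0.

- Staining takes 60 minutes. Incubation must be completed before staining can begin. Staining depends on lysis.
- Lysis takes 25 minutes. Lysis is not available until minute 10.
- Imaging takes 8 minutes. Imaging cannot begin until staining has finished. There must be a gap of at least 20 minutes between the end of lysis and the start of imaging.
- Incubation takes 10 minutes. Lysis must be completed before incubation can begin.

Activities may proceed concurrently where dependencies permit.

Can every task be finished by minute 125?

Yes

Lysis cannot begin until its own release at minute 10. It runs from minute 10 to 10 + 25 = minute 35.
Incubation cannot begin until lysis (finishes minute 35). It runs from minute 35 to 35 + 10 = minute 45.
Staining cannot start until incubation (finishes minute 45); lysis (finishes minute 35). The controlling bound is minute 45, so staining finishes at 45 + 60 = minute 105.
Imaging cannot start until staining (finishes minute 105); lysis (finishes minute 35, plus 20-minute gap → minute 55). The controlling bound is minute 105, so imaging finishes at 105 + 8 = minute 113.
Every task is finished by minute 113, which is no later than the deadline of 125, so the schedule is feasible.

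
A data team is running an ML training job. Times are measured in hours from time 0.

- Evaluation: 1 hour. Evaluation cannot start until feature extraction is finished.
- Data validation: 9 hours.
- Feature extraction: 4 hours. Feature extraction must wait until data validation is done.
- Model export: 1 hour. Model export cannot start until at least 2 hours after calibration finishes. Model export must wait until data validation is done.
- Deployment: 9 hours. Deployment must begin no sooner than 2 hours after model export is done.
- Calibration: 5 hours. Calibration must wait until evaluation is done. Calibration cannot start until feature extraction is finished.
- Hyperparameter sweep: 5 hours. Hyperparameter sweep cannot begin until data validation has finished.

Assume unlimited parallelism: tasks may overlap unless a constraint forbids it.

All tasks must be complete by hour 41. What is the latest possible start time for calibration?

22

Deployment must finish by hour 41; it takes 9 hours, so it must start by 41 − 9 = hour 32.
Since deployment (must start by hour 32, minus 2-hour gap → hour 30) depends on it, model export must finish by hour 30. Backing off its 1-hour duration gives a latest start of hour 29.
Calibration has to be done before model export (must start by hour 29, minus 2-hour gap → hour 27). That means finishing by hour 27, i.e. starting by 27 − 5 = hour 22.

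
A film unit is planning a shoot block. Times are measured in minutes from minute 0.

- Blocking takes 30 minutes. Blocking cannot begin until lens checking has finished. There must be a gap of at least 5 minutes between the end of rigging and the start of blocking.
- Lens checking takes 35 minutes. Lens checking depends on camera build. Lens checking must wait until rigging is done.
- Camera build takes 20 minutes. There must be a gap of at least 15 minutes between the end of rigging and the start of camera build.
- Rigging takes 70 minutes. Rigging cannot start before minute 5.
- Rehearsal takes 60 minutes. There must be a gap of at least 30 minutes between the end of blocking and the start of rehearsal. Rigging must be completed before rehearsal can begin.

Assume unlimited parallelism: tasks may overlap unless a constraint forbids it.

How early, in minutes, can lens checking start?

Rigging waits on its own release at minute 5, so it starts at minute 5 and finishes at 5 + 70 = minute 75.
Camera build cannot begin until rigging (finishes minute 75, plus 15-minute gap → minute 90). It runs from minute 90 to 90 + 20 = minute 110.
Lens checking waits on camera build (finishes minute 110); rigging (finishes minute 75). The latest of these is minute 110, which is the earliest lens checking can start.

110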